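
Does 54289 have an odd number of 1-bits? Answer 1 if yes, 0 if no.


0b1101010000010001 has 6 ones => parity 0

0


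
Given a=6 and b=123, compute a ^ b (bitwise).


6 ^ 123 = 125

125


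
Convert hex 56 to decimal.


56 hex = 86 decimal

86


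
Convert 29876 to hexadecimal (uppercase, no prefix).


29876 = 74B4 hex

74B4


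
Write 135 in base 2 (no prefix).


135 = 10000111 in binary

10000111


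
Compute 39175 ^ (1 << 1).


39175 ^ (1 << 1) = 39175 ^ 2 = 39173

39173


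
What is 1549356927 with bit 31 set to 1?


1549356927 | (1 << 31) = 1549356927 | 2147483648 = 3696840575

3696840575


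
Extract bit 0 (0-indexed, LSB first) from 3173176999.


0b10111101001000101101011010100111, position 0 = 1

1


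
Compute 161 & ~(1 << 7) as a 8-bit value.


161 & ~(1 << 7) = 33

33


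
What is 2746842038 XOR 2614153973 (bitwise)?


0b10100011101110010111101110110110 ^ 0b10011011110100001101001011110101 = 0b111000011010011010100101000011 = 946448707

946448707


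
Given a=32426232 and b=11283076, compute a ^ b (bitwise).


32426232 ^ 11283076 = 21160572

21160572


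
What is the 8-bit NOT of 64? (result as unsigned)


~0b1000000 = 0b10111111 = 191 (8-bit unsigned)

191


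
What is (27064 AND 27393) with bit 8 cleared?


Step 1: 27064 & 27393 = 26880
Step 2: 26880 & ~(1 << 8) = 26624

26624


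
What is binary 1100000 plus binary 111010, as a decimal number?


1100000 + 111010 = 10011010 = 154

154


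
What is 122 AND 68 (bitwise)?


0b1111010 & 0b1000100 = 0b1000000 = 64

64


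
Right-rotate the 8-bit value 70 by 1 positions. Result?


Rotate 0b1000110 right by 1 (8-bit) = 0b100011 = 35

35


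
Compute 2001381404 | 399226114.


0b1110111010010101010100000011100 | 0b10111110010111011010100000010 = 0b1110111110010111011110100011110 = 2009840926

2009840926


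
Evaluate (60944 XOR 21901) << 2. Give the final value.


Step 1: 60944 ^ 21901 = 48029
Step 2: 48029 << 2 = 192116

192116


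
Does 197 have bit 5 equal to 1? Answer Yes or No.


0b11000101, bit 5 = 0. No

No


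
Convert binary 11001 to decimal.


11001 in decimal = 25

25


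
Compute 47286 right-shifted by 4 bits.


0b1011100010110110 >> 4 = 0b101110001011 = 2955

2955


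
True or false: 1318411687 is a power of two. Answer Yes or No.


0b1001110100101010101110110100111. Multiple bits set => No

No


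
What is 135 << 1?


0b10000111 << 1 = 0b100001110 = 270

270


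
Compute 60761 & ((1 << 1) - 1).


60761 & 1 = 1

1


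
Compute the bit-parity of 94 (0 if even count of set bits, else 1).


0b1011110 has 5 ones => parity 1

1


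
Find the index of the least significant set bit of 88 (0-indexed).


0b1011000. Lowest set bit at position 3

3


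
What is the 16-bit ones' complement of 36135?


36135 ^ 65535 = 29400

29400


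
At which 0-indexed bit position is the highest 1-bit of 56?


0b111000. Highest set bit at position 5

5


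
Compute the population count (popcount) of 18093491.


0b1000101000001010110110011 has 11 set bits

11


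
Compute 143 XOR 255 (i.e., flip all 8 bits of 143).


143 ^ 255 = 112

112


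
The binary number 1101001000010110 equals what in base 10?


1101001000010110 in decimal = 53782

53782


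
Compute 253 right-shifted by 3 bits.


0b11111101 >> 3 = 0b11111 = 31

31


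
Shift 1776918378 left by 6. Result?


0b1101001111010011001111101101010 << 6 = 0b1101001111010011001111101101010000000 = 113722776192

113722776192


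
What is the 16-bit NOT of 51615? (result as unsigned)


~0b1100100110011111 = 0b11011001100000 = 13920 (16-bit unsigned)

13920


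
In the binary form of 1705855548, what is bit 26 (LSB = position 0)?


0b1100101101011010100101000111100, position 26 = 1

1


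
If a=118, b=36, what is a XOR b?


118 ^ 36 = 82

82


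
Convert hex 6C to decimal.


6C hex = 108 decimal

108


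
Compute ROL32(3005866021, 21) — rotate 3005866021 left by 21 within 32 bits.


Rotate 0b10110011001010011110000000100101 left by 21 (32-bit) = 0b100101101100110010100111100 = 79062332

79062332


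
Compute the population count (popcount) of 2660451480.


0b10011110100100110100010010011000 has 14 set bits

14


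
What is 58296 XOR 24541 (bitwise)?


0b1110001110111000 ^ 0b101111111011101 = 0b1011110001100101 = 48229

48229


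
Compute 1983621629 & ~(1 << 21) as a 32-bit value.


1983621629 & ~(1 << 21) = 1981524477

1981524477


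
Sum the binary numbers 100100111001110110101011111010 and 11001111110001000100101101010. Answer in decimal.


100100111001110110101011111010 + 11001111110001000100101101010 = 111110110111111111010001100100 = 1054864484

1054864484


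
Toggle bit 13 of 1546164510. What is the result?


1546164510 ^ (1 << 13) = 1546164510 ^ 8192 = 1546172702

1546172702


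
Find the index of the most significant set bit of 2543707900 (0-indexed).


0b10010111100111011110011011111100. Highest set bit at position 31

31


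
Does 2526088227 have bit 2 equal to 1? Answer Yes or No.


0b10010110100100010000110000100011, bit 2 = 0. No

No


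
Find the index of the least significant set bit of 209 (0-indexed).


0b11010001. Lowest set bit at position 0

0


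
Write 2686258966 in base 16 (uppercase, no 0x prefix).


2686258966 = A01D0F16 hex

A01D0F16


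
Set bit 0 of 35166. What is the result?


35166 | (1 << 0) = 35166 | 1 = 35167

35167


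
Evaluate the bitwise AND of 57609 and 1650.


0b1110000100001001 & 0b11001110010 = 0b0 = 0

0


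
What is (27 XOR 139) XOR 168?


Step 1: 27 ^ 139 = 144
Step 2: 144 ^ 168 = 56

56


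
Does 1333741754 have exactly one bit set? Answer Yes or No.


0b1001111011111110100100010111010. Multiple bits set => No

No


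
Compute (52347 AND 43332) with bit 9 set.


Step 1: 52347 & 43332 = 34880
Step 2: 34880 | (1 << 9) = 34880 | 512 = 35392

35392


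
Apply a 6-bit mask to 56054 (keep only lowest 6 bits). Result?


56054 & 63 = 54

54


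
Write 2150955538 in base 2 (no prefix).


2150955538 = 10000000001101001111101000010010 in binary

10000000001101001111101000010010


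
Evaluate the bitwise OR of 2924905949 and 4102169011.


0b10101110010101101000010111011101 | 0b11110100100000100010000110110011 = 0b11111110110101101010010111111111 = 4275480063

4275480063


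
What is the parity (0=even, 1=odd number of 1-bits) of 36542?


0b1000111010111110 has 10 ones => parity 0

0


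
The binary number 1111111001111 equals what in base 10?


1111111001111 in decimal = 8143

8143


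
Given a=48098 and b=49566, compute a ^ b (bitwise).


48098 ^ 49566 = 31356

31356


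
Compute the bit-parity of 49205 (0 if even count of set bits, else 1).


0b1100000000110101 has 6 ones => parity 0

0


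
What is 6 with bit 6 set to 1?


6 | (1 << 6) = 6 | 64 = 70

70


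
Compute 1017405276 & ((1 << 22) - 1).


1017405276 & 4194303 = 2383708

2383708


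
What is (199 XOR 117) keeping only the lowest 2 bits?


Step 1: 199 ^ 117 = 178
Step 2: 178 & 3 = 2

2


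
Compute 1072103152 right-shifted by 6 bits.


0b111111111001101111111011110000 >> 6 = 0b111111111001101111111011 = 16751611

16751611


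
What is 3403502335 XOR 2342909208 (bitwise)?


0b11001010110111010101001011111111 ^ 0b10001011101001011111010100011000 = 0b1000001011110001010011111100111 = 1098426343

1098426343


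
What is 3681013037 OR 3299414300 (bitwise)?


0b11011011011001111100110100101101 | 0b11000100101010010001000100011100 = 0b11011111111011111101110100111101 = 3757038909

3757038909


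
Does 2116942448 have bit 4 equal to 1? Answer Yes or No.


0b1111110001011011111101001110000, bit 4 = 1. Yes

Yes


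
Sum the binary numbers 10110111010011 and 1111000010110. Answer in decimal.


10110111010011 + 1111000010110 = 100101111101001 = 19433

19433


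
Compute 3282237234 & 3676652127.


0b11000011101000101111011100110010 & 0b11011011001001010100001001011111 = 0b11000011001000000100001000010010 = 3273671186

3273671186


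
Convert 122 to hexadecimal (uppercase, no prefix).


122 = 7A hex

7A


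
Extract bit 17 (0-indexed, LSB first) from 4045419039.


0b11110001001000000011001000011111, position 17 = 0

0


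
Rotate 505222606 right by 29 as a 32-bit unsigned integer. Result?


Rotate 0b11110000111010001010111001110 right by 29 (32-bit) = 0b11110000111010001010111001110000 = 4041780848

4041780848


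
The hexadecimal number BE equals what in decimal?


BE hex = 190 decimal

190


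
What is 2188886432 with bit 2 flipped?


2188886432 ^ (1 << 2) = 2188886432 ^ 4 = 2188886436

2188886436


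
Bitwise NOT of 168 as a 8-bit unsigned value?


~0b10101000 = 0b1010111 = 87 (8-bit unsigned)

87


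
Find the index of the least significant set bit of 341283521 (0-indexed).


0b10100010101111001001011000001. Lowest set bit at position 0

0


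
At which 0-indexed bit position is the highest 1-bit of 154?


0b10011010. Highest set bit at position 7

7


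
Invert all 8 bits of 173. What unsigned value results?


173 ^ 255 = 82

82


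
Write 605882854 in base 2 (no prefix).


605882854 = 100100000111010000100111100110 in binary

100100000111010000100111100110


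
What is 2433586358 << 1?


0b10010001000011011001010010110110 << 1 = 0b100100010000110110010100101101100 = 4867172716

4867172716


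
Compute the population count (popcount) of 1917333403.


0b1110010010010000010111110011011 has 16 set bits

16


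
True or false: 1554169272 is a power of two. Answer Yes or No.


0b1011100101000101011110110111000. Multiple bits set => No

No


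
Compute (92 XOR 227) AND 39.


Step 1: 92 ^ 227 = 191
Step 2: 191 & 39 = 39

39


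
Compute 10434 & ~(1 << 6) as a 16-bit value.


10434 & ~(1 << 6) = 10370

10370


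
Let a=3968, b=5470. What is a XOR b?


3968 ^ 5470 = 6878

6878


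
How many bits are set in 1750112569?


0b1101000010100001001100100111001 has 13 set bits

13


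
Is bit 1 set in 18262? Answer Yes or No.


0b100011101010110, bit 1 = 1. Yes

Yes


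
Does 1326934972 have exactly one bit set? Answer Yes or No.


0b1001111000101110110101110111100. Multiple bits set => No

No


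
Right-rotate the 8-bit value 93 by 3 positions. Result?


Rotate 0b1011101 right by 3 (8-bit) = 0b10101011 = 171

171


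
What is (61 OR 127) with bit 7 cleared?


Step 1: 61 | 127 = 127
Step 2: 127 & ~(1 << 7) = 127

127


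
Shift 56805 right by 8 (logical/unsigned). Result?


0b1101110111100101 >> 8 = 0b11011101 = 221

221


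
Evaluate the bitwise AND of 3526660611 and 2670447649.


0b11010010001101001001001000000011 & 0b10011111001010111100110000100001 = 0b10010010001000001000000000000001 = 2451603457

2451603457


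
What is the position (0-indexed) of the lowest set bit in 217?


0b11011001. Lowest set bit at position 0

0


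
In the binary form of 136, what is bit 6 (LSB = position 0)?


0b10001000, position 6 = 0

0


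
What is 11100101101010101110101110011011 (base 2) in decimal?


11100101101010101110101110011011 in decimal = 3853183899

3853183899


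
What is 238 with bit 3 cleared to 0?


238 & ~(1 << 3) = 230

230


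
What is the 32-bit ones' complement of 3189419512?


3189419512 ^ 4294967295 = 1105547783

1105547783


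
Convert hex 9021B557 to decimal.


9021B557 hex = 2418128215 decimal

2418128215


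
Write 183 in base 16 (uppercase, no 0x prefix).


183 = B7 hex

B7


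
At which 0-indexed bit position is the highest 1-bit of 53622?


0b1101000101110110. Highest set bit at position 15

15


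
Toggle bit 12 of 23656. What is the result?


23656 ^ (1 << 12) = 23656 ^ 4096 = 19560

19560


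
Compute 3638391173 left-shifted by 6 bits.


0b11011000110111010111000110000101 << 6 = 0b11011000110111010111000110000101000000 = 232857035072

232857035072


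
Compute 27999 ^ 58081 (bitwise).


0b110110101011111 ^ 0b1110001011100001 = 0b1000111110111110 = 36798

36798


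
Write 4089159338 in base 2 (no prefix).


4089159338 = 11110011101110111001111010101010 in binary

11110011101110111001111010101010


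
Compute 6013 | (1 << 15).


6013 | (1 << 15) = 6013 | 32768 = 38781

38781


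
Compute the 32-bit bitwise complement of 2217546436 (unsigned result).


~0b10000100001011010001001011000100 = 0b1111011110100101110110100111011 = 2077420859 (32-bit unsigned)

2077420859


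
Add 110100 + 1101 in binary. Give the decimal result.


110100 + 1101 = 1000001 = 65

65


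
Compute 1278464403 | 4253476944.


0b1001100001100111101000110010011 | 0b11111101100001101110100001010000 = 0b11111101101101111111100111010011 = 4256692691

4256692691


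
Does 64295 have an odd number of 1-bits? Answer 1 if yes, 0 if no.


0b1111101100100111 has 11 ones => parity 1

1


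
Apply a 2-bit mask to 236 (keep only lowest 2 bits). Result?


236 & 3 = 0

0


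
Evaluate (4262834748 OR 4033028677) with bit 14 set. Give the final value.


Step 1: 4262834748 | 4033028677 = 4269257341
Step 2: 4269257341 | (1 << 14) = 4269257341 | 16384 = 4269273725

4269273725


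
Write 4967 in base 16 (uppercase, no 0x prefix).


4967 = 1367 hex

1367


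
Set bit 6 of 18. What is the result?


18 | (1 << 6) = 18 | 64 = 82

82


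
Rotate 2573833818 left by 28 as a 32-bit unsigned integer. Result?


Rotate 0b10011001011010011001011001011010 left by 28 (32-bit) = 0b10101001100101101001100101100101 = 2845219173

2845219173


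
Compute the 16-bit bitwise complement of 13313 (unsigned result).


~0b11010000000001 = 0b1100101111111110 = 52222 (16-bit unsigned)

52222


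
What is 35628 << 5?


0b1000101100101100 << 5 = 0b100010110010110000000 = 1140096

1140096


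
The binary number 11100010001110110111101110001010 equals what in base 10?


11100010001110110111101110001010 in decimal = 3795549066

3795549066


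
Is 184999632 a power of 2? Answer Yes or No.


0b1011000001101101111011010000. Multiple bits set => No

No


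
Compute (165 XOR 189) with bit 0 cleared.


Step 1: 165 ^ 189 = 24
Step 2: 24 & ~(1 << 0) = 24

24


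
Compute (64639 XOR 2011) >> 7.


Step 1: 64639 ^ 2011 = 64420
Step 2: 64420 >> 7 = 503

503


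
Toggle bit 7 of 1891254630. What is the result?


1891254630 ^ (1 << 7) = 1891254630 ^ 128 = 1891254758

1891254758


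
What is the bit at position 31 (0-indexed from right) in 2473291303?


0b10010011011010110110111000100111, position 31 = 1

1


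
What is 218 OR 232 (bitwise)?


0b11011010 | 0b11101000 = 0b11111010 = 250

250


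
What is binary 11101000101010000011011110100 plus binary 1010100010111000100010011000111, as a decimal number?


11101000101010000011011110100 + 1010100010111000100010011000111 = 1110001011100010100101110111011 = 1903250363

1903250363


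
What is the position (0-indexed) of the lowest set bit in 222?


0b11011110. Lowest set bit at position 1

1


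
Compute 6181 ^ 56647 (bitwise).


0b1100000100101 ^ 0b1101110101000111 = 0b1100010101100010 = 50530

50530


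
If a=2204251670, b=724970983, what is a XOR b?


2204251670 ^ 724970983 = 2824084465

2824084465


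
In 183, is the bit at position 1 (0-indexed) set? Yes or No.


0b10110111, bit 1 = 1. Yes

Yes


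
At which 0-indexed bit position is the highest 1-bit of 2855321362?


0b10101010001100001011111100010010. Highest set bit at position 31

31


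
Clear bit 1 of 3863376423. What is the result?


3863376423 & ~(1 << 1) = 3863376421

3863376421


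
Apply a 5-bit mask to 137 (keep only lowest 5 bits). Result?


137 & 31 = 9

9


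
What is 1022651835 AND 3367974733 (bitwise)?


0b111100111101000110110110111011 & 0b11001000101111110011011101001101 = 0b1000101101000010010100001001 = 146023689

146023689


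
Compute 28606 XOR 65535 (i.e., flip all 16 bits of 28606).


28606 ^ 65535 = 36929

36929


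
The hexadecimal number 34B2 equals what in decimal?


34B2 hex = 13490 decimal

13490


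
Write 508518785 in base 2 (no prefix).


508518785 = 11110010011110110000110000001 in binary

11110010011110110000110000001


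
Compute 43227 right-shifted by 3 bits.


0b1010100011011011 >> 3 = 0b1010100011011 = 5403

5403


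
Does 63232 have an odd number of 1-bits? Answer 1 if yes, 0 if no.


0b1111011100000000 has 7 ones => parity 1

1


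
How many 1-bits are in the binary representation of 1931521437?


0b1110011001000001010110110011101 has 16 set bits

16


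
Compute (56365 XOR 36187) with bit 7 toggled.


Step 1: 56365 ^ 36187 = 20854
Step 2: 20854 ^ (1 << 7) = 20854 ^ 128 = 20982

20982


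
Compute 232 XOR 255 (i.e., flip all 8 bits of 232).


232 ^ 255 = 23

23


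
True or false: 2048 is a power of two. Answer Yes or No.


0b100000000000. Only one bit set => Yes

Yes


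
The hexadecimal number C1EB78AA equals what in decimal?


C1EB78AA hex = 3253434538 decimal

3253434538


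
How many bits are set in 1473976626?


0b1010111110110110001100100110010 has 17 set bits

17


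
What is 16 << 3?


0b10000 << 3 = 0b10000000 = 128

128


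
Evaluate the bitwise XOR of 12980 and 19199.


0b11001010110100 ^ 0b100101011111111 = 0b111100001001011 = 30795

30795


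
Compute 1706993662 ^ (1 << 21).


1706993662 ^ (1 << 21) = 1706993662 ^ 2097152 = 1704896510

1704896510


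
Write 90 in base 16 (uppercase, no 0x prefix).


90 = 5A hex

5A


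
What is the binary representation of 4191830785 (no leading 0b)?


4191830785 = 11111001110110100100001100000001 in binary

11111001110110100100001100000001


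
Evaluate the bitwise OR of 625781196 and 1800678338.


0b100101010011001010100111001100 | 0b1101011010101000010101111000010 = 0b1101111010111001010101111001110 = 1868344270

1868344270


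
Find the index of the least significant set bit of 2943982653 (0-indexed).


0b10101111011110011001110000111101. Lowest set bit at position 0

0


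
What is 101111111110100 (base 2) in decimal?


101111111110100 in decimal = 24564

24564


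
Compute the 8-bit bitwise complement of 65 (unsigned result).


~0b1000001 = 0b10111110 = 190 (8-bit unsigned)

190


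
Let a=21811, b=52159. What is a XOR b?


21811 ^ 52159 = 40588

40588


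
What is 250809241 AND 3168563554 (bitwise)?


0b1110111100110000101110011001 & 0b10111100110111000111000101100010 = 0b1100110100000000000100000000 = 214958336

214958336


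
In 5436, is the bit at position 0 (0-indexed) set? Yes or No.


0b1010100111100, bit 0 = 0. No

No


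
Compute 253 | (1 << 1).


253 | (1 << 1) = 253 | 2 = 255

255


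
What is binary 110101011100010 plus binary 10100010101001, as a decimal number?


110101011100010 + 10100010101001 = 1001001110001011 = 37771

37771


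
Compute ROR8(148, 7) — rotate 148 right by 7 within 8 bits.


Rotate 0b10010100 right by 7 (8-bit) = 0b101001 = 41

41


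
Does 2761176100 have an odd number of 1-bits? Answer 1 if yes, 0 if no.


0b10100100100101000011010000100100 has 11 ones => parity 1

1


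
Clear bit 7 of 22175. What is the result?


22175 & ~(1 << 7) = 22047

22047


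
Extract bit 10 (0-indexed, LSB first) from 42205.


0b1010010011011101, position 10 = 1

1


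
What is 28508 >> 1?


0b110111101011100 >> 1 = 0b11011110101110 = 14254

14254


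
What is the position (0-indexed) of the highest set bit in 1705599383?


0b1100101101010010110000110010111. Highest set bit at position 30

30


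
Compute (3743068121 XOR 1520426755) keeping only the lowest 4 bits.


Step 1: 3743068121 ^ 1520426755 = 2240114906
Step 2: 2240114906 & 15 = 10

10


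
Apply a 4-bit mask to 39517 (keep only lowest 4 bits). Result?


39517 & 15 = 13

13


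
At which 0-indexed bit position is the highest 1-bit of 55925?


0b1101101001110101. Highest set bit at position 15

15


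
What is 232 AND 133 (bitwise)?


0b11101000 & 0b10000101 = 0b10000000 = 128

128


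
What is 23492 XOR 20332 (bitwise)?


0b101101111000100 ^ 0b100111101101100 = 0b1010010101000 = 5288

5288


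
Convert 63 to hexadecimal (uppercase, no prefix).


63 = 3F hex

3F


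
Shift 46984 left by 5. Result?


0b1011011110001000 << 5 = 0b101101111000100000000 = 1503488

1503488


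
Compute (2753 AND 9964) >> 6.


Step 1: 2753 & 9964 = 704
Step 2: 704 >> 6 = 11

11


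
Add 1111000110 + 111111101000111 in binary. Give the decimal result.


1111000110 + 111111101000111 = 1000001100001101 = 33549

33549


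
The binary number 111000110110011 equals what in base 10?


111000110110011 in decimal = 29107

29107


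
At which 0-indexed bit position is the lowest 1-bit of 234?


0b11101010. Lowest set bit at position 1

1


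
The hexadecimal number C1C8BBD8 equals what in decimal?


C1C8BBD8 hex = 3251157976 decimal

3251157976


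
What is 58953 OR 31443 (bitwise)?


0b1110011001001001 | 0b111101011010011 = 0b1111111011011011 = 65243

65243


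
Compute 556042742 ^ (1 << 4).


556042742 ^ (1 << 4) = 556042742 ^ 16 = 556042726

556042726


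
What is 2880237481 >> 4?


0b10101011101011001110111110101001 >> 4 = 0b1010101110101100111011111010 = 180014842

180014842


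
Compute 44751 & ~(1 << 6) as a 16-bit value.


44751 & ~(1 << 6) = 44687

44687


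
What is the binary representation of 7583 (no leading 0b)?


7583 = 1110110011111 in binary

1110110011111


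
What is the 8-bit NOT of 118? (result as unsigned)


~0b1110110 = 0b10001001 = 137 (8-bit unsigned)

137


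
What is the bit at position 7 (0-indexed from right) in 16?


0b10000, position 7 = 0

0


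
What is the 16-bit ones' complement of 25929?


25929 ^ 65535 = 39606

39606


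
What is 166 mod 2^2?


166 & 3 = 2

2


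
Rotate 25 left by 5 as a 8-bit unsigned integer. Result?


Rotate 0b11001 left by 5 (8-bit) = 0b100011 = 35

35


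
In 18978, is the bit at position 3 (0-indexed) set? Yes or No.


0b100101000100010, bit 3 = 0. No

No


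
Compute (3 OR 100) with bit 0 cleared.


Step 1: 3 | 100 = 103
Step 2: 103 & ~(1 << 0) = 102

102


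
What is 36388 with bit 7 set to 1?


36388 | (1 << 7) = 36388 | 128 = 36516

36516


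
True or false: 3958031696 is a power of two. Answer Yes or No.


0b11101011111010101100010101010000. Multiple bits set => No

No


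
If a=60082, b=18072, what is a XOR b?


60082 ^ 18072 = 44074

44074


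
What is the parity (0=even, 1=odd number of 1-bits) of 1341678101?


0b1001111111110000110001000010101 has 16 ones => parity 0

0


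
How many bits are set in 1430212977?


0b1010101001111110101000101110001 has 17 set bits

17


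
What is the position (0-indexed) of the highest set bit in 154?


0b10011010. Highest set bit at position 7

7


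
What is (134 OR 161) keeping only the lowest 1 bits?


Step 1: 134 | 161 = 167
Step 2: 167 & 1 = 1

1


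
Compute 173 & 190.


0b10101101 & 0b10111110 = 0b10101100 = 172

172


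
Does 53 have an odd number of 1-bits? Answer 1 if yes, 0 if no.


0b110101 has 4 ones => parity 0

0


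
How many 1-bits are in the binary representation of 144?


0b10010000 has 2 set bits

2


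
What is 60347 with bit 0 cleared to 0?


60347 & ~(1 << 0) = 60346

60346


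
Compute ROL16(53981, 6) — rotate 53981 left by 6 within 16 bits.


Rotate 0b1101001011011101 left by 6 (16-bit) = 0b1011011101110100 = 46964

46964


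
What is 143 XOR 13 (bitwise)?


0b10001111 ^ 0b1101 = 0b10000010 = 130

130


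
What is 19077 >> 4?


0b100101010000101 >> 4 = 0b10010101000 = 1192

1192


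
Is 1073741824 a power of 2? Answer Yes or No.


0b1000000000000000000000000000000. Only one bit set => Yes

Yes


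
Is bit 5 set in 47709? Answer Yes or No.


0b1011101001011101, bit 5 = 0. No

No


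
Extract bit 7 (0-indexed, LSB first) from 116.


0b1110100, position 7 = 0

0


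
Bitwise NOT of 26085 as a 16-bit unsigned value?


~0b110010111100101 = 0b1001101000011010 = 39450 (16-bit unsigned)

39450


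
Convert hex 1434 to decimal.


1434 hex = 5172 decimal

5172


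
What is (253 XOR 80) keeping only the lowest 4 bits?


Step 1: 253 ^ 80 = 173
Step 2: 173 & 15 = 13

13


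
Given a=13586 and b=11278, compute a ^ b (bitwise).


13586 ^ 11278 = 6428

6428


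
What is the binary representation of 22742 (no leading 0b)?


22742 = 101100011010110 in binary

101100011010110


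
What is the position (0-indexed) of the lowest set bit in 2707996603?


0b10100001011010001011111110111011. Lowest set bit at position 0

0


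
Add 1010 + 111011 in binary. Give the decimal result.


1010 + 111011 = 1000101 = 69

69


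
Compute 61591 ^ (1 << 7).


61591 ^ (1 << 7) = 61591 ^ 128 = 61463

61463


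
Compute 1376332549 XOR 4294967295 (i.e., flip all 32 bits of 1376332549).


1376332549 ^ 4294967295 = 2918634746

2918634746


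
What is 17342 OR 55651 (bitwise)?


0b100001110111110 | 0b1101100101100011 = 0b1101101111111111 = 56319

56319


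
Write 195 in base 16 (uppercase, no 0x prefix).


195 = C3 hex

C3


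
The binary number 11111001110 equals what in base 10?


11111001110 in decimal = 1998

1998


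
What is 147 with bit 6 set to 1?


147 | (1 << 6) = 147 | 64 = 211

211


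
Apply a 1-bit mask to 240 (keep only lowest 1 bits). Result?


240 & 1 = 0

0


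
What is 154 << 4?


0b10011010 << 4 = 0b100110100000 = 2464

2464


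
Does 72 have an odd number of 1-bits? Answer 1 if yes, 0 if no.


0b1001000 has 2 ones => parity 0

0


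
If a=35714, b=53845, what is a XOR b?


35714 ^ 53845 = 22999

22999


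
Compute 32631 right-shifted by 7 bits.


0b111111101110111 >> 7 = 0b11111110 = 254

254


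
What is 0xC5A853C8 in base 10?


C5A853C8 hex = 3316143048 decimal

3316143048


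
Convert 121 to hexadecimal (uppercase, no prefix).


121 = 79 hex

79


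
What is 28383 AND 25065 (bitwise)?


0b110111011011111 & 0b110000111101001 = 0b110000011001001 = 24777

24777


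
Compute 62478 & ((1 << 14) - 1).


62478 & 16383 = 13326

13326


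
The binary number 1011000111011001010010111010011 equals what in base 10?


1011000111011001010010111010011 in decimal = 1491903955

1491903955


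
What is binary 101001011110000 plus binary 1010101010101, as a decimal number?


101001011110000 + 1010101010101 = 110100001000101 = 26693

26693


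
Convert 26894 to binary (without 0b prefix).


26894 = 110100100001110 in binary

110100100001110


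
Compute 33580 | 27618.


0b1000001100101100 | 0b110101111100010 = 0b1110101111101110 = 60398

60398


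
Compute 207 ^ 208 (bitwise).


0b11001111 ^ 0b11010000 = 0b11111 = 31

31


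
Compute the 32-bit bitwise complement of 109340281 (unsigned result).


~0b110100001000110011001111001 = 0b11111001011110111001100110000110 = 4185627014 (32-bit unsigned)

4185627014


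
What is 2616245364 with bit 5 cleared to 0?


2616245364 & ~(1 << 5) = 2616245332

2616245332


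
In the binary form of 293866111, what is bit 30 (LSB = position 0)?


0b10001100001000000101001111111, position 30 = 0

0


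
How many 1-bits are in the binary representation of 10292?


0b10100000110100 has 5 set bits

5


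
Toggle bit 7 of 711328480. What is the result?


711328480 ^ (1 << 7) = 711328480 ^ 128 = 711328352

711328352


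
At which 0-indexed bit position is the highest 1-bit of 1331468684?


0b1001111010111001001100110001100. Highest set bit at position 30

30


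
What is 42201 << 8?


0b1010010011011001 << 8 = 0b101001001101100100000000 = 10803456

10803456


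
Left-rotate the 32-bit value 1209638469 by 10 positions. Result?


Rotate 0b1001000000110011001111001000101 left by 10 (32-bit) = 0b1100110011110010001010100100000 = 1719211296

1719211296


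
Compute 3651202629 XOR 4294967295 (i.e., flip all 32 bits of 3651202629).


3651202629 ^ 4294967295 = 643764666

643764666


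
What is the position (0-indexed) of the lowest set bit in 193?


0b11000001. Lowest set bit at position 0

0


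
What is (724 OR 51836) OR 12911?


Step 1: 724 | 51836 = 51964
Step 2: 51964 | 12911 = 64255

64255


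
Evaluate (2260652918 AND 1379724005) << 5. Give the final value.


Step 1: 2260652918 & 1379724005 = 37536356
Step 2: 37536356 << 5 = 1201163392

1201163392


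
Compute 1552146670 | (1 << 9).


1552146670 | (1 << 9) = 1552146670 | 512 = 1552147182

1552147182


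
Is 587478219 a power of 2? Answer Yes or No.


0b100011000001000011010011001011. Multiple bits set => No

No


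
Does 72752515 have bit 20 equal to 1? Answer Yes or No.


0b100010101100001110110000011, bit 20 = 1. Yes

Yes


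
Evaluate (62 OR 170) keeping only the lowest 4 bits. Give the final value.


Step 1: 62 | 170 = 190
Step 2: 190 & 15 = 14

14


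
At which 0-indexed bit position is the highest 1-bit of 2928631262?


0b10101110100011110101110111011110. Highest set bit at position 31

31


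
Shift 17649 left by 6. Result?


0b100010011110001 << 6 = 0b100010011110001000000 = 1129536

1129536


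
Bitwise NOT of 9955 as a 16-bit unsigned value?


~0b10011011100011 = 0b1101100100011100 = 55580 (16-bit unsigned)

55580


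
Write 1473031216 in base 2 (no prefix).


1473031216 = 1010111110011001010110000110000 in binary

1010111110011001010110000110000


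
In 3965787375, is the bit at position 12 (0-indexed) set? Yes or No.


0b11101100011000010001110011101111, bit 12 = 1. Yes

Yes


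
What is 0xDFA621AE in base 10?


DFA621AE hex = 3752206766 decimal

3752206766


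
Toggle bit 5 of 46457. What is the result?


46457 ^ (1 << 5) = 46457 ^ 32 = 46425

46425


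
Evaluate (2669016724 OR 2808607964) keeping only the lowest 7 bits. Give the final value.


Step 1: 2669016724 | 2808607964 = 3212310236
Step 2: 3212310236 & 127 = 92

92


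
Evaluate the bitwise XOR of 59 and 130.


0b111011 ^ 0b10000010 = 0b10111001 = 185

185


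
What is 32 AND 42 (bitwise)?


0b100000 & 0b101010 = 0b100000 = 32

32


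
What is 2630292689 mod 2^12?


2630292689 & 4095 = 1233

1233


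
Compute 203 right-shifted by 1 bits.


0b11001011 >> 1 = 0b1100101 = 101

101


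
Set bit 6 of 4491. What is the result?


4491 | (1 << 6) = 4491 | 64 = 4555

4555


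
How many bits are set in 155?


0b10011011 has 5 set bits

5


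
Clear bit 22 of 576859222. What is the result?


576859222 & ~(1 << 22) = 572664918

572664918


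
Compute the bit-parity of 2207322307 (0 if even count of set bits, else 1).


0b10000011100100010001000011000011 has 11 ones => parity 1

1


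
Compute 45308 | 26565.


0b1011000011111100 | 0b110011111000101 = 0b1111011111111101 = 63485

63485


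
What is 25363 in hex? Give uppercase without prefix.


25363 = 6313 hex

6313


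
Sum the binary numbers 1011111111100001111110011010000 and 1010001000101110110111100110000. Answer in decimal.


1011111111100001111110011010000 + 1010001000101110110111100110000 = 10110001000010000110110000000000 = 2970119168

2970119168


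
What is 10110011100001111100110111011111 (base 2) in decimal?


10110011100001111100110111011111 in decimal = 3012021727

3012021727


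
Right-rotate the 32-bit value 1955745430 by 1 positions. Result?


Rotate 0b1110100100100100100111010010110 right by 1 (32-bit) = 0b111010010010010010011101001011 = 977872715

977872715


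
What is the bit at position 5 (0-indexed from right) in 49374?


0b1100000011011110, position 5 = 0

0


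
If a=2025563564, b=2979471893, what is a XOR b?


2025563564 ^ 2979471893 = 3375138745

3375138745


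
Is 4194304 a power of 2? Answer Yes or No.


0b10000000000000000000000. Only one bit set => Yes

Yes


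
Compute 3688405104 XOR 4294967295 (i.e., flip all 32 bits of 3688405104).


3688405104 ^ 4294967295 = 606562191

606562191


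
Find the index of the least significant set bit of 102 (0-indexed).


0b1100110. Lowest set bit at position 1

1


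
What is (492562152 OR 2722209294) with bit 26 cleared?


Step 1: 492562152 | 2722209294 = 3210477294
Step 2: 3210477294 & ~(1 << 26) = 3143368430

3143368430


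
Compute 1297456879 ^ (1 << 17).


1297456879 ^ (1 << 17) = 1297456879 ^ 131072 = 1297587951

1297587951


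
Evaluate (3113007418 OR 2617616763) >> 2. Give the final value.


Step 1: 3113007418 | 2617616763 = 3180181883
Step 2: 3180181883 >> 2 = 795045470

795045470


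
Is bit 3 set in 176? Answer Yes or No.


0b10110000, bit 3 = 0. No

No


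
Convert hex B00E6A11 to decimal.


B00E6A11 hex = 2953734673 decimal

2953734673


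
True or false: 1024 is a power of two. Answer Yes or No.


0b10000000000. Only one bit set => Yes

Yes


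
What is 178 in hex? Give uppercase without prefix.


178 = B2 hex

B2


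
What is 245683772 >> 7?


0b1110101001001101011000111100 >> 7 = 0b111010100100110101100 = 1919404

1919404


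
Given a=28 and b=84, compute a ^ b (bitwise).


28 ^ 84 = 72

72


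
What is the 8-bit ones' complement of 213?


213 ^ 255 = 42

42


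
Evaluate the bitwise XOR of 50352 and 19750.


0b1100010010110000 ^ 0b100110100100110 = 0b1000100110010110 = 35222

35222


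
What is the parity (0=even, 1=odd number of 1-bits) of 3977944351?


0b11101101000110101001110100011111 has 19 ones => parity 1

1


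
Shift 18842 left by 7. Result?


0b100100110011010 << 7 = 0b1001001100110100000000 = 2411776

2411776


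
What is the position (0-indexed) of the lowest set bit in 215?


0b11010111. Lowest set bit at position 0

0


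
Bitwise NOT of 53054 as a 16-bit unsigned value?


~0b1100111100111110 = 0b11000011000001 = 12481 (16-bit unsigned)

12481


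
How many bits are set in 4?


0b100 has 1 set bits

1


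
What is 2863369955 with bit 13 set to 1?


2863369955 | (1 << 13) = 2863369955 | 8192 = 2863378147

2863378147


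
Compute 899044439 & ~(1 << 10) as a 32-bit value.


899044439 & ~(1 << 10) = 899043415

899043415


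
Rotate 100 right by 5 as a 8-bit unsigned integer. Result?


Rotate 0b1100100 right by 5 (8-bit) = 0b100011 = 35

35


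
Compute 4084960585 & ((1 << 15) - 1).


4084960585 & 32767 = 3401

3401


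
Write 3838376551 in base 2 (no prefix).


3838376551 = 11100100110010001111101001100111 in binary

11100100110010001111101001100111


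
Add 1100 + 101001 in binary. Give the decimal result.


1100 + 101001 = 110101 = 53

53


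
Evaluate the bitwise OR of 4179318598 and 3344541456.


0b11111001000110110101011101000110 | 0b11000111010110011010011100010000 = 0b11111111010110111111011101010110 = 4284217174

4284217174


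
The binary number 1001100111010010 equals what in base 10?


1001100111010010 in decimal = 39378

39378


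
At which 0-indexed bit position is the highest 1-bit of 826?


0b1100111010. Highest set bit at position 9

9


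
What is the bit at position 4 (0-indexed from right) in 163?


0b10100011, position 4 = 0

0


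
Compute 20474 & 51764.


0b100111111111010 & 0b1100101000110100 = 0b100101000110000 = 18992

18992


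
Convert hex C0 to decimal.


C0 hex = 192 decimal

192


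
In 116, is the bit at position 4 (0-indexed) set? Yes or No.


0b1110100, bit 4 = 1. Yes

Yes


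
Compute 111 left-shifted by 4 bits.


0b1101111 << 4 = 0b11011110000 = 1776

1776


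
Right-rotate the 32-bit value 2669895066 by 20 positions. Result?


Rotate 0b10011111001000110101110110011010 right by 20 (32-bit) = 0b110101110110011010100111110010 = 903457266

903457266


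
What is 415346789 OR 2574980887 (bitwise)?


0b11000110000011011000001100101 | 0b10011001011110110001011100010111 = 0b10011001111110111011011101110111 = 2583410551

2583410551


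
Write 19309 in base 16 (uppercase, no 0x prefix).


19309 = 4B6D hex

4B6D


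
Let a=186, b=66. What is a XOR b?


186 ^ 66 = 248

248


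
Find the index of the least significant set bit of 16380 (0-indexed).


0b11111111111100. Lowest set bit at position 2

2


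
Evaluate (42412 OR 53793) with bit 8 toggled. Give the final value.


Step 1: 42412 | 53793 = 63405
Step 2: 63405 ^ (1 << 8) = 63405 ^ 256 = 63149

63149


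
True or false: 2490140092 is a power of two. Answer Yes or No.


0b10010100011011001000010110111100. Multiple bits set => No

No


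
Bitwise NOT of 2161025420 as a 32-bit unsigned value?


~0b10000000110011101010000110001100 = 0b1111111001100010101111001110011 = 2133941875 (32-bit unsigned)

2133941875


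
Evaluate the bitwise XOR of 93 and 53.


0b1011101 ^ 0b110101 = 0b1101000 = 104

104


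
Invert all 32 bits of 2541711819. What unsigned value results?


2541711819 ^ 4294967295 = 1753255476

1753255476


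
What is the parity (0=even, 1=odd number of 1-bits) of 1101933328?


0b1000001101011100010101100010000 has 12 ones => parity 0

0


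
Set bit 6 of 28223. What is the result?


28223 | (1 << 6) = 28223 | 64 = 28287

28287


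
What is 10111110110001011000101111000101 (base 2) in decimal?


10111110110001011000101111000101 in decimal = 3200617413

3200617413


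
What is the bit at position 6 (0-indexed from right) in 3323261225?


0b11000110000101001111000100101001, position 6 = 0

0


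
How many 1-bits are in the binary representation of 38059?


0b1001010010101011 has 8 set bits

8


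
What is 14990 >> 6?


0b11101010001110 >> 6 = 0b11101010 = 234

234


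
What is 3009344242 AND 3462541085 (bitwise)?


0b10110011010111101111001011110010 & 0b11001110011000100010111100011101 = 0b10000010010000100010001000010000 = 2185372176

2185372176


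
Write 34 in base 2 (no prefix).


34 = 100010 in binary

100010


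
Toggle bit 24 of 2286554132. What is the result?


2286554132 ^ (1 << 24) = 2286554132 ^ 16777216 = 2303331348

2303331348


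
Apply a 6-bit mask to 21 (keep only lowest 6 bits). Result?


21 & 63 = 21

21


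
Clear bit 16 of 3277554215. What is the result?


3277554215 & ~(1 << 16) = 3277488679

3277488679


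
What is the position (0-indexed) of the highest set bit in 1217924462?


0b1001000100110000000110101101110. Highest set bit at position 30

30


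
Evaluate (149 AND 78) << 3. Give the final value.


Step 1: 149 & 78 = 4
Step 2: 4 << 3 = 32

32


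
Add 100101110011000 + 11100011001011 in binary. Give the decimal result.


100101110011000 + 11100011001011 = 1000010001100011 = 33891

33891
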